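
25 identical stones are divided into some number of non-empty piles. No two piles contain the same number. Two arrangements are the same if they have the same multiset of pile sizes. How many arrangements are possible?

142

A full systematic count gives 142.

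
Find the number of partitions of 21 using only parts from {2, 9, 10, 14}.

2

Listing the qualifying partitions of 21:
10+9+2
9+2+2+2+2+2+2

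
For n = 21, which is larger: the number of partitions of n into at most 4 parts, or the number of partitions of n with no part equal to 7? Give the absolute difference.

Partitions of 21 into at most 4 parts: 120.
Partitions of 21 with no part equal to 7: 657.
|120 − 657| = 537.

537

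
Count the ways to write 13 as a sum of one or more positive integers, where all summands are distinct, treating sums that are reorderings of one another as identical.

The partitions of 13 that satisfy the conditions:
13
1, 12
2, 11
3, 10
1, 2, 10
4, 9
1, 3, 9
5, 8
1, 4, 8
2, 3, 8
6, 7
1, 5, 7
2, 4, 7
1, 2, 3, 7
2, 5, 6
3, 4, 6
1, 2, 4, 6
1, 3, 4, 5

18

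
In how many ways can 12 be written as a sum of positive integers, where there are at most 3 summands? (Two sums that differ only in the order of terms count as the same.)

They are:
12
11 + 1
10 + 2
10 + 1 + 1
9 + 3
9 + 2 + 1
8 + 4
8 + 3 + 1
8 + 2 + 2
7 + 5
7 + 4 + 1
7 + 3 + 2
6 + 6
6 + 5 + 1
6 + 4 + 2
6 + 3 + 3
5 + 5 + 2
5 + 4 + 3
4 + 4 + 4
Counting gives 19.

19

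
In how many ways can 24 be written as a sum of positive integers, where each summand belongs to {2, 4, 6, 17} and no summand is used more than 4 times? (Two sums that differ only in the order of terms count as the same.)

9

The partitions of 24 that satisfy the conditions:
6,6,6,6
2,4,6,6,6
2,2,2,6,6,6
4,4,4,6,6
2,2,4,4,6,6
2,2,2,2,4,6,6
2,4,4,4,4,6
2,2,2,4,4,4,6
2,2,2,2,4,4,4,4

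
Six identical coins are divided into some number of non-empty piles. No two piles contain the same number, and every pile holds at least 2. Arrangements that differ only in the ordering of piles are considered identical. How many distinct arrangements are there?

2

Enumerating:
6
4, 2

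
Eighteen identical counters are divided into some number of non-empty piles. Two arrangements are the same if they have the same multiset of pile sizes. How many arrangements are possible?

385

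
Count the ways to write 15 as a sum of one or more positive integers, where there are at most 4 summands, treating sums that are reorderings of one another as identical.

54

There are too many to list fully; the first 12 (by largest part) are:
15
1+14
2+13
1+1+13
3+12
1+2+12
1+1+1+12
4+11
1+3+11
2+2+11
1+1+2+11
5+10
…and 42 more, for 54 total.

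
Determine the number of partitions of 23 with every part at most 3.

A partial list (first 12 by largest part):
2,3,3,3,3,3,3,3
1,1,3,3,3,3,3,3,3
1,2,2,3,3,3,3,3,3
1,1,1,2,3,3,3,3,3,3
1,1,1,1,1,3,3,3,3,3,3
2,2,2,2,3,3,3,3,3
1,1,2,2,2,3,3,3,3,3
1,1,1,1,2,2,3,3,3,3,3
1,1,1,1,1,1,2,3,3,3,3,3
1,1,1,1,1,1,1,1,3,3,3,3,3
1,2,2,2,2,2,3,3,3,3
1,1,1,2,2,2,2,3,3,3,3
…and 44 more, for 56 total.

56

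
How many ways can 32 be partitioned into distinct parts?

390

Counting exhaustively, 390 partitions satisfy the conditions.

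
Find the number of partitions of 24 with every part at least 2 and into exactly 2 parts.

11

Listing the qualifying partitions of 24:
22 + 2
21 + 3
20 + 4
19 + 5
18 + 6
17 + 7
16 + 8
15 + 9
14 + 10
13 + 11
12 + 12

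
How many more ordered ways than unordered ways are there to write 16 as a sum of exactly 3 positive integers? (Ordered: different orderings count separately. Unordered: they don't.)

84

Ordered (compositions into 3 parts): C(15,2) = 105.
Unordered (partitions into 3 parts): 21.
Difference: 105 − 21 = 84.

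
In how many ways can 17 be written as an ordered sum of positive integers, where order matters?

65536

Each of the 16 gaps between 17 units is either a break or not: 2^16 = 65536.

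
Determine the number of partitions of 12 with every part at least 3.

9

Enumerating:
12
9, 3
8, 4
7, 5
6, 6
6, 3, 3
5, 4, 3
4, 4, 4
3, 3, 3, 3
Counting gives 9.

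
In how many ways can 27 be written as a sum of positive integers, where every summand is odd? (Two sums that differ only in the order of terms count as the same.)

A full systematic count gives 192.

192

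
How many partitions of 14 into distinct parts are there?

The partitions of 14 that satisfy the conditions:
14
13, 1
12, 2
11, 3
11, 2, 1
10, 4
10, 3, 1
9, 5
9, 4, 1
9, 3, 2
8, 6
8, 5, 1
8, 4, 2
8, 3, 2, 1
7, 6, 1
7, 5, 2
7, 4, 3
7, 4, 2, 1
6, 5, 3
6, 5, 2, 1
6, 4, 3, 1
5, 4, 3, 2
Counting gives 22.

22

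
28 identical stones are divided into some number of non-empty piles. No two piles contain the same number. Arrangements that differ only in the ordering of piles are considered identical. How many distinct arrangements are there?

A full systematic count gives 222.

222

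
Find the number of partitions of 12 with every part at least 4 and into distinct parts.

3

Enumerating:
12
8,4
7,5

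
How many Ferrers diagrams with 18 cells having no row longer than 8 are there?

288

Counting exhaustively, 288 partitions satisfy the conditions.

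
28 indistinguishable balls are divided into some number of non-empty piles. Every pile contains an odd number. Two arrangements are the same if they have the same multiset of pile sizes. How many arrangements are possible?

222

There are 222 such partitions.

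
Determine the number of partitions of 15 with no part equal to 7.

Enumerating by decreasing first part gives 154 partitions in all.

154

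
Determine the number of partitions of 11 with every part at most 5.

37

A partial list (first 12 by largest part):
5+5+1
5+4+2
5+4+1+1
5+3+3
5+3+2+1
5+3+1+1+1
5+2+2+2
5+2+2+1+1
5+2+1+1+1+1
5+1+1+1+1+1+1
4+4+3
4+4+2+1
…and 25 more, for 37 total.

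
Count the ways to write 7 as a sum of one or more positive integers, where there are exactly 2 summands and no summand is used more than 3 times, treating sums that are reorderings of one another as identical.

3

Enumerating:
1,6
2,5
3,4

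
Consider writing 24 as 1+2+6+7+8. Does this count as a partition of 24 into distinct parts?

Yes

The parts sum to 24, and the condition 'all summands are distinct' holds.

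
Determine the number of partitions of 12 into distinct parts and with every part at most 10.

13

Listing the qualifying partitions of 12:
10, 2
9, 3
9, 2, 1
8, 4
8, 3, 1
7, 5
7, 4, 1
7, 3, 2
6, 5, 1
6, 4, 2
6, 3, 2, 1
5, 4, 3
5, 4, 2, 1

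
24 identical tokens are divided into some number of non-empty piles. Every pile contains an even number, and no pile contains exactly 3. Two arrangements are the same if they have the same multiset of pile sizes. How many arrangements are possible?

There are 77 such partitions.

77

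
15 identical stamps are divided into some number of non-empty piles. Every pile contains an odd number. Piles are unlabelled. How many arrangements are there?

There are too many to list fully; the first 12 (by largest part) are:
15
13+1+1
11+3+1
11+1+1+1+1
9+5+1
9+3+3
9+3+1+1+1
9+1+1+1+1+1+1
7+7+1
7+5+3
7+5+1+1+1
7+3+3+1+1
…and 15 more, for 27 total.

27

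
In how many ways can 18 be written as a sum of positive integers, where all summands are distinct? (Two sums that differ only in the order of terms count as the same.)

46

There are too many to list fully; the first 12 (by largest part) are:
18
17, 1
16, 2
15, 3
15, 2, 1
14, 4
14, 3, 1
13, 5
13, 4, 1
13, 3, 2
12, 6
12, 5, 1
…and 34 more, for 46 total.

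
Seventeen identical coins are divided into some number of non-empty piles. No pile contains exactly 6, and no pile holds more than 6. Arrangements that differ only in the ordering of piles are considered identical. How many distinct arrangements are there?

119

Counting exhaustively, 119 partitions satisfy the conditions.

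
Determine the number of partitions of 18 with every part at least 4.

They are:
18
14,4
13,5
12,6
11,7
10,8
10,4,4
9,9
9,5,4
8,6,4
8,5,5
7,7,4
7,6,5
6,6,6
6,4,4,4
5,5,4,4

16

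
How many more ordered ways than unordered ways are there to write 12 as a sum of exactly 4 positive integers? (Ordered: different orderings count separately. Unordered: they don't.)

150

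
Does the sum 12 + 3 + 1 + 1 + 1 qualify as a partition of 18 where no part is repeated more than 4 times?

The parts sum to 18, and the condition 'no summand is used more than 4 times' holds.

Yes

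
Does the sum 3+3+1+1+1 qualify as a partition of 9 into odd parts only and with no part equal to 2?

The parts sum to 9, and the condition 'every summand is odd' holds; the condition 'no summand equals 2' holds.

Yes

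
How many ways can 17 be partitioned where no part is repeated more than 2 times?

A full systematic count gives 108.

108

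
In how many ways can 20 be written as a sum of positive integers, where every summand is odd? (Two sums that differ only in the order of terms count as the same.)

64

A partial list (first 12 by largest part):
19 + 1
17 + 3
17 + 1 + 1 + 1
15 + 5
15 + 3 + 1 + 1
15 + 1 + 1 + 1 + 1 + 1
13 + 7
13 + 5 + 1 + 1
13 + 3 + 3 + 1
13 + 3 + 1 + 1 + 1 + 1
13 + 1 + 1 + 1 + 1 + 1 + 1 + 1
11 + 9
…and 52 more, for 64 total.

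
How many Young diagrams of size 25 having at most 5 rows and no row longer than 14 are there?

283

There are 283 such partitions.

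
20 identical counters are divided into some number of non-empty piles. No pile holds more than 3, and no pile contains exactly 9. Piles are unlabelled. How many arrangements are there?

44

There are too many to list fully; the first 12 (by largest part) are:
2+3+3+3+3+3+3
1+1+3+3+3+3+3+3
1+2+2+3+3+3+3+3
1+1+1+2+3+3+3+3+3
1+1+1+1+1+3+3+3+3+3
2+2+2+2+3+3+3+3
1+1+2+2+2+3+3+3+3
1+1+1+1+2+2+3+3+3+3
1+1+1+1+1+1+2+3+3+3+3
1+1+1+1+1+1+1+1+3+3+3+3
1+2+2+2+2+2+3+3+3
1+1+1+2+2+2+2+3+3+3
…and 32 more, for 44 total.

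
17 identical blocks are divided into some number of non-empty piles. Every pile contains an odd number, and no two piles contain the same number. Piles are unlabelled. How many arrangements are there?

Listing the qualifying partitions of 17:
17
13 + 3 + 1
11 + 5 + 1
9 + 7 + 1
9 + 5 + 3
Counting gives 5.

5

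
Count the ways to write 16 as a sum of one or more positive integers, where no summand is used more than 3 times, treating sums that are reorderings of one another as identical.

Systematic enumeration (by largest part, then next-largest, …) yields 132.

132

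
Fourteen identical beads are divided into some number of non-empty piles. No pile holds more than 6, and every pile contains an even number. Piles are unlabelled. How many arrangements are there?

Listing the qualifying partitions of 14:
6, 6, 2
6, 4, 4
6, 4, 2, 2
6, 2, 2, 2, 2
4, 4, 4, 2
4, 4, 2, 2, 2
4, 2, 2, 2, 2, 2
2, 2, 2, 2, 2, 2, 2

8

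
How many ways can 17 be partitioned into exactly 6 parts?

44

There are too many to list fully; the first 12 (by largest part) are:
12, 1, 1, 1, 1, 1
11, 2, 1, 1, 1, 1
10, 3, 1, 1, 1, 1
10, 2, 2, 1, 1, 1
9, 4, 1, 1, 1, 1
9, 3, 2, 1, 1, 1
9, 2, 2, 2, 1, 1
8, 5, 1, 1, 1, 1
8, 4, 2, 1, 1, 1
8, 3, 3, 1, 1, 1
8, 3, 2, 2, 1, 1
8, 2, 2, 2, 2, 1
…and 32 more, for 44 total.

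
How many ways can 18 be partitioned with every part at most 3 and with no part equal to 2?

7

Enumerating:
3 + 3 + 3 + 3 + 3 + 3
3 + 3 + 3 + 3 + 3 + 1 + 1 + 1
3 + 3 + 3 + 3 + 1 + 1 + 1 + 1 + 1 + 1
3 + 3 + 3 + 1 + 1 + 1 + 1 + 1 + 1 + 1 + 1 + 1
3 + 3 + 1 + 1 + 1 + 1 + 1 + 1 + 1 + 1 + 1 + 1 + 1 + 1
3 + 1 + 1 + 1 + 1 + 1 + 1 + 1 + 1 + 1 + 1 + 1 + 1 + 1 + 1 + 1
1 + 1 + 1 + 1 + 1 + 1 + 1 + 1 + 1 + 1 + 1 + 1 + 1 + 1 + 1 + 1 + 1 + 1
That's 7 in total.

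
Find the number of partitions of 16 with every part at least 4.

11

Enumerating:
16
12,4
11,5
10,6
9,7
8,8
8,4,4
7,5,4
6,6,4
6,5,5
4,4,4,4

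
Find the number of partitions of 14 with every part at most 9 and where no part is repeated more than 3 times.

Enumerating by decreasing first part gives 71 partitions in all.

71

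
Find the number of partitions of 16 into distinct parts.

32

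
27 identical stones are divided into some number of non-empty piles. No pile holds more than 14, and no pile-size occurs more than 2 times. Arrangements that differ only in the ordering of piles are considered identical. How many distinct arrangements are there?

586

Direct enumeration gives 586 partitions.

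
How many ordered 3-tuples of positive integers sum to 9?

28

Equivalently, choose which 2 of the 8 gaps become plus signs: C(8,2) = 28.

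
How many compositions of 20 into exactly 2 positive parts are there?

By stars and bars with positive parts, the count is C(19,1) = 19.

19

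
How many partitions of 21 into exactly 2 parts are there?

10

Listing the qualifying partitions of 21:
1 + 20
2 + 19
3 + 18
4 + 17
5 + 16
6 + 15
7 + 14
8 + 13
9 + 12
10 + 11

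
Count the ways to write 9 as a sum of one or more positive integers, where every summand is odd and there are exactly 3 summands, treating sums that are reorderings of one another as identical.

3

Enumerating:
1 + 1 + 7
1 + 3 + 5
3 + 3 + 3
Counting gives 3.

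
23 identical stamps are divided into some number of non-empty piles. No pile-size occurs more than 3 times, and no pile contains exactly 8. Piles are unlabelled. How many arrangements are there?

487

Direct enumeration gives 487 partitions.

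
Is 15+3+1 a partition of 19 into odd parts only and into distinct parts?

The parts sum to 19, and the condition 'every summand is odd' holds; the condition 'all summands are distinct' holds.

Yes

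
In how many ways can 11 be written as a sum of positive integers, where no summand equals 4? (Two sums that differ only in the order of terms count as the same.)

There are too many to list fully; the first 12 (by largest part) are:
11
10,1
9,2
9,1,1
8,3
8,2,1
8,1,1,1
7,3,1
7,2,2
7,2,1,1
7,1,1,1,1
6,5
…and 29 more, for 41 total.

41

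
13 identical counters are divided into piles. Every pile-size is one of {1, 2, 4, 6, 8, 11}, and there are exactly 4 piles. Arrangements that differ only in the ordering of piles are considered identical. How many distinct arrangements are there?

3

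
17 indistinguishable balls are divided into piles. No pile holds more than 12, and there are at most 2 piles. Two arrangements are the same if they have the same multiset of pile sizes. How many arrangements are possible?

4

The partitions of 17 that satisfy the conditions:
12,5
11,6
10,7
9,8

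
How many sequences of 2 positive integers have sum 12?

By stars and bars with positive parts, the count is C(11,1) = 11.

11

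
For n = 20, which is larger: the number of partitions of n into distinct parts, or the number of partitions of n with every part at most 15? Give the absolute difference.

Partitions of 20 into distinct parts: 64.
Partitions of 20 with every part at most 15: 615.
|64 − 615| = 551.

551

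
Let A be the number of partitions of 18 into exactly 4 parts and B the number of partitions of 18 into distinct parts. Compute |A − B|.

Partitions of 18 into exactly 4 parts: 47.
Partitions of 18 into distinct parts: 46.
|47 − 46| = 1.

1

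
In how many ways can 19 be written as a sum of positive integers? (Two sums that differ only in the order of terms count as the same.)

490

Systematic enumeration (by largest part, then next-largest, …) yields 490.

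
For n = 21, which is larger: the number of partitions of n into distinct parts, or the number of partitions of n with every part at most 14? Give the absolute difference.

686

Partitions of 21 into distinct parts: 76.
Partitions of 21 with every part at most 14: 762.
|76 − 762| = 686.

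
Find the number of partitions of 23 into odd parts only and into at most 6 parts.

38

There are too many to list fully; the first 12 (by largest part) are:
23
1, 1, 21
1, 3, 19
1, 1, 1, 1, 19
1, 5, 17
3, 3, 17
1, 1, 1, 3, 17
1, 7, 15
3, 5, 15
1, 1, 1, 5, 15
1, 1, 3, 3, 15
1, 9, 13
…and 26 more, for 38 total.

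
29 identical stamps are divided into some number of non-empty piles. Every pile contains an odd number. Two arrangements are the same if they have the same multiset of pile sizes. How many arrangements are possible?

Direct enumeration gives 256 partitions.

256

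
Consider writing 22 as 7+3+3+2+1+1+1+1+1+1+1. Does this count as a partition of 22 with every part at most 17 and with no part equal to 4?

The parts sum to 22, and the condition 'no summand exceeds 17' holds; the condition 'no summand equals 4' holds.

Yes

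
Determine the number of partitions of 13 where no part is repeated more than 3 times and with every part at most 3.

They are:
2+2+3+3+3
1+1+2+3+3+3
1+2+2+2+3+3
1+1+1+2+2+3+3
Counting gives 4.

4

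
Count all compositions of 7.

64

The number of compositions of n is 2^(n−1); here 2^6 = 64.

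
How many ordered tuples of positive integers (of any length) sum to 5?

16

There are 4 gaps and each independently is a cut or not, giving 2^4 = 16.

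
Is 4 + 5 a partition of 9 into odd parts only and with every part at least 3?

No

The parts sum to 9, and the condition 'every summand is odd' is violated.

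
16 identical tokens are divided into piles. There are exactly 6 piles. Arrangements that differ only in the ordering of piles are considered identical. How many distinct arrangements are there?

There are too many to list fully; the first 12 (by largest part) are:
11+1+1+1+1+1
10+2+1+1+1+1
9+3+1+1+1+1
9+2+2+1+1+1
8+4+1+1+1+1
8+3+2+1+1+1
8+2+2+2+1+1
7+5+1+1+1+1
7+4+2+1+1+1
7+3+3+1+1+1
7+3+2+2+1+1
7+2+2+2+2+1
…and 23 more, for 35 total.

35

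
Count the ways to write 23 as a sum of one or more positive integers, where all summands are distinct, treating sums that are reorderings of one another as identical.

Counting exhaustively, 104 partitions satisfy the conditions.

104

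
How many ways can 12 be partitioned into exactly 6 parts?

They are:
1, 1, 1, 1, 1, 7
1, 1, 1, 1, 2, 6
1, 1, 1, 1, 3, 5
1, 1, 1, 2, 2, 5
1, 1, 1, 1, 4, 4
1, 1, 1, 2, 3, 4
1, 1, 2, 2, 2, 4
1, 1, 1, 3, 3, 3
1, 1, 2, 2, 3, 3
1, 2, 2, 2, 2, 3
2, 2, 2, 2, 2, 2
Counting gives 11.

11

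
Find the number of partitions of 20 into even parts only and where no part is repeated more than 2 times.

Enumerating:
20
18, 2
16, 4
16, 2, 2
14, 6
14, 4, 2
12, 8
12, 6, 2
12, 4, 4
12, 4, 2, 2
10, 10
10, 8, 2
10, 6, 4
10, 6, 2, 2
10, 4, 4, 2
8, 8, 4
8, 8, 2, 2
8, 6, 6
8, 6, 4, 2
8, 4, 4, 2, 2
6, 6, 4, 4
6, 6, 4, 2, 2
Counting gives 22.

22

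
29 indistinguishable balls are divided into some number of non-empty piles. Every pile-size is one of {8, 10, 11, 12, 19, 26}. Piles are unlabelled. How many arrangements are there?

Enumerating:
19, 10
11, 10, 8
That's 2 in total.

2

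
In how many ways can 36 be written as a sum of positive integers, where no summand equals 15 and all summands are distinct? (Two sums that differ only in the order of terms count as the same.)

596

Counting exhaustively, 596 partitions satisfy the conditions.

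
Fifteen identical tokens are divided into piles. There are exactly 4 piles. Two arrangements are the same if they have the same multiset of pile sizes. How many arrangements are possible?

There are too many to list fully; the first 12 (by largest part) are:
12,1,1,1
11,2,1,1
10,3,1,1
10,2,2,1
9,4,1,1
9,3,2,1
9,2,2,2
8,5,1,1
8,4,2,1
8,3,3,1
8,3,2,2
7,6,1,1
…and 15 more, for 27 total.

27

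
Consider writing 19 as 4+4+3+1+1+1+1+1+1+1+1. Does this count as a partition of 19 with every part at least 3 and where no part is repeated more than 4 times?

No

The parts sum to 19, and the condition 'every summand is at least 3' is violated.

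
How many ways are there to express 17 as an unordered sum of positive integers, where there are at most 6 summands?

163

Direct enumeration gives 163 partitions.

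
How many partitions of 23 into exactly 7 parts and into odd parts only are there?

21

Listing the qualifying partitions of 23:
17,1,1,1,1,1,1
15,3,1,1,1,1,1
13,5,1,1,1,1,1
13,3,3,1,1,1,1
11,7,1,1,1,1,1
11,5,3,1,1,1,1
11,3,3,3,1,1,1
9,9,1,1,1,1,1
9,7,3,1,1,1,1
9,5,5,1,1,1,1
9,5,3,3,1,1,1
9,3,3,3,3,1,1
7,7,5,1,1,1,1
7,7,3,3,1,1,1
7,5,5,3,1,1,1
7,5,3,3,3,1,1
7,3,3,3,3,3,1
5,5,5,5,1,1,1
5,5,5,3,3,1,1
5,5,3,3,3,3,1
5,3,3,3,3,3,3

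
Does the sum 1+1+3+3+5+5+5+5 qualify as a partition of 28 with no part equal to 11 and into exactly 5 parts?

No

The parts sum to 28, and the condition 'there are exactly 5 summands' is violated.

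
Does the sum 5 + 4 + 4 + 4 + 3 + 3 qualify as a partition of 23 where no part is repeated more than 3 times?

Yes

The parts sum to 23, and the condition 'no summand is used more than 3 times' holds.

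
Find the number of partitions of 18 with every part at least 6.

6

The partitions of 18 that satisfy the conditions:
18
12 + 6
11 + 7
10 + 8
9 + 9
6 + 6 + 6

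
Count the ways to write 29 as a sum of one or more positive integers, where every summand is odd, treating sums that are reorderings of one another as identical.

256

Enumerating by decreasing first part gives 256 partitions in all.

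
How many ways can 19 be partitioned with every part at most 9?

Systematic enumeration (by largest part, then next-largest, …) yields 393.

393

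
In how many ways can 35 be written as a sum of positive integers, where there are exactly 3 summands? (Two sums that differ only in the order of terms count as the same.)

Direct enumeration gives 102 partitions.

102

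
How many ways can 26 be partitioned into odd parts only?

A full systematic count gives 165.

165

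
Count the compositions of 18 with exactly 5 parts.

Equivalently, choose which 4 of the 17 gaps become plus signs: C(17,4) = 2380.

2380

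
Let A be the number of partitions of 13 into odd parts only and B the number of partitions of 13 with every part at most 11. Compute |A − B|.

Partitions of 13 into odd parts only: 18.
Partitions of 13 with every part at most 11: 99.
|18 − 99| = 81.

81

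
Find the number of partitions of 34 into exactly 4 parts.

A full systematic count gives 297.

297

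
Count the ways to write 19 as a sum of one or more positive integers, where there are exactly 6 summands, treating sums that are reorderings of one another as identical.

71

Enumerating by decreasing first part gives 71 partitions in all.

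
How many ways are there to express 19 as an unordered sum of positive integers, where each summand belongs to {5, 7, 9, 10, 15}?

3

They are:
10, 9
9, 5, 5
7, 7, 5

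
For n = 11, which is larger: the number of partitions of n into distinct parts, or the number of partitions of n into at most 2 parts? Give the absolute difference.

6

Partitions of 11 into distinct parts: 12.
Partitions of 11 into at most 2 parts: 6.
|12 − 6| = 6.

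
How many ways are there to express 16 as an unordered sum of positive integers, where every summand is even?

They are:
16
14+2
12+4
12+2+2
10+6
10+4+2
10+2+2+2
8+8
8+6+2
8+4+4
8+4+2+2
8+2+2+2+2
6+6+4
6+6+2+2
6+4+4+2
6+4+2+2+2
6+2+2+2+2+2
4+4+4+4
4+4+4+2+2
4+4+2+2+2+2
4+2+2+2+2+2+2
2+2+2+2+2+2+2+2
Counting gives 22.

22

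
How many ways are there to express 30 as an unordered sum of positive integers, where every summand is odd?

296

Direct enumeration gives 296 partitions.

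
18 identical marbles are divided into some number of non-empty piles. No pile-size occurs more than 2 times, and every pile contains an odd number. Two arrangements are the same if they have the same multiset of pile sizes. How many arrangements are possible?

They are:
17+1
15+3
13+5
13+3+1+1
11+7
11+5+1+1
11+3+3+1
9+9
9+7+1+1
9+5+3+1
7+7+3+1
7+5+5+1
7+5+3+3
5+5+3+3+1+1
That's 14 in total.

14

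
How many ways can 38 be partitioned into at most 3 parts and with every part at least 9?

There are too many to list fully; the first 12 (by largest part) are:
38
29,9
28,10
27,11
26,12
25,13
24,14
23,15
22,16
21,17
20,18
20,9,9
…and 16 more, for 28 total.

28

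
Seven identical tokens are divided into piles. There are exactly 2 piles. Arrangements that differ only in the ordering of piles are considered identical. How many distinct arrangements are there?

3

Listing the qualifying partitions of 7:
6,1
5,2
4,3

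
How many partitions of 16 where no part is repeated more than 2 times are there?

89

Enumerating by decreasing first part gives 89 partitions in all.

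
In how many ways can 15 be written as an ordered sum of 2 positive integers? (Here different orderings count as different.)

14

Place 1 bars in the 14 internal gaps of a row of 15 dots: C(14,1) = 14.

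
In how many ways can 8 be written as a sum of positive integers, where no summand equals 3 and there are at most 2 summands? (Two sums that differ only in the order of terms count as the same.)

4

The partitions of 8 that satisfy the conditions:
8
7+1
6+2
4+4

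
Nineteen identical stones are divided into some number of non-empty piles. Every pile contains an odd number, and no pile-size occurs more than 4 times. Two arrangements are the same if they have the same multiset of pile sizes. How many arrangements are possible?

There are too many to list fully; the first 12 (by largest part) are:
19
17,1,1
15,3,1
15,1,1,1,1
13,5,1
13,3,3
13,3,1,1,1
11,7,1
11,5,3
11,5,1,1,1
11,3,3,1,1
9,9,1
…and 18 more, for 30 total.

30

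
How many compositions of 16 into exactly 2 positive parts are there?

By stars and bars with positive parts, the count is C(15,1) = 15.

15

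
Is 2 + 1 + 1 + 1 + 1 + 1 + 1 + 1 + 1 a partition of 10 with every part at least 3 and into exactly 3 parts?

The parts sum to 10, and the condition 'every summand is at least 3' is violated.

No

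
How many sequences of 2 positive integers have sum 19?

By stars and bars with positive parts, the count is C(18,1) = 18.

18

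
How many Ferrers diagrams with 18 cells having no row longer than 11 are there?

355

Systematic enumeration (by largest part, then next-largest, …) yields 355.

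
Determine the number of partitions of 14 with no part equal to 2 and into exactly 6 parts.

7

Listing the qualifying partitions of 14:
9, 1, 1, 1, 1, 1
7, 3, 1, 1, 1, 1
6, 4, 1, 1, 1, 1
5, 5, 1, 1, 1, 1
5, 3, 3, 1, 1, 1
4, 4, 3, 1, 1, 1
3, 3, 3, 3, 1, 1
Counting gives 7.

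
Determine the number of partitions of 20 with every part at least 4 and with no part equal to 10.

Listing the qualifying partitions of 20:
20
16, 4
15, 5
14, 6
13, 7
12, 8
12, 4, 4
11, 9
11, 5, 4
9, 7, 4
9, 6, 5
8, 8, 4
8, 7, 5
8, 6, 6
8, 4, 4, 4
7, 7, 6
7, 5, 4, 4
6, 6, 4, 4
6, 5, 5, 4
5, 5, 5, 5
4, 4, 4, 4, 4
Counting gives 21.

21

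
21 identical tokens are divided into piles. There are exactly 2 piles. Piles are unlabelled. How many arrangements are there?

10

They are:
1+20
2+19
3+18
4+17
5+16
6+15
7+14
8+13
9+12
10+11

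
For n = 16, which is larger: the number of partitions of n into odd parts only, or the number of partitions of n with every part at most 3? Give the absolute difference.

2

Partitions of 16 into odd parts only: 32.
Partitions of 16 with every part at most 3: 30.
|32 − 30| = 2.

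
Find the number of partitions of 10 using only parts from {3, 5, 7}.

2

Enumerating:
7 + 3
5 + 5
That's 2 in total.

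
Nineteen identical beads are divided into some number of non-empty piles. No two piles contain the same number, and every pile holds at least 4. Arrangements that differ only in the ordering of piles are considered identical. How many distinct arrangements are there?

Listing the qualifying partitions of 19:
19
15, 4
14, 5
13, 6
12, 7
11, 8
10, 9
10, 5, 4
9, 6, 4
8, 7, 4
8, 6, 5
Counting gives 11.

11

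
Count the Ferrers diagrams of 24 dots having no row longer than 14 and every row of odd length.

103

A full systematic count gives 103.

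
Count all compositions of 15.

Each of the 14 gaps between 15 units is either a break or not: 2^14 = 16384.

16384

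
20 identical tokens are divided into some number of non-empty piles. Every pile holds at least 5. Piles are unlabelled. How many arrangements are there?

Enumerating:
20
15+5
14+6
13+7
12+8
11+9
10+10
10+5+5
9+6+5
8+7+5
8+6+6
7+7+6
5+5+5+5

13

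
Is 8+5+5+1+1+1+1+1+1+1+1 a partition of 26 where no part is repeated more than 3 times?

The parts sum to 26, and the condition 'no summand is used more than 3 times' is violated.

No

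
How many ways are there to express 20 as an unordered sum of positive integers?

627

There are 627 such partitions.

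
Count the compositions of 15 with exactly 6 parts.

2002

Equivalently, choose which 5 of the 14 gaps become plus signs: C(14,5) = 2002.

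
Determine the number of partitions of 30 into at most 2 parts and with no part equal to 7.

They are:
30
29 + 1
28 + 2
27 + 3
26 + 4
25 + 5
24 + 6
22 + 8
21 + 9
20 + 10
19 + 11
18 + 12
17 + 13
16 + 14
15 + 15

15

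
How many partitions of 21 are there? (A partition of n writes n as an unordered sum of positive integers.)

A full systematic count gives 792.

792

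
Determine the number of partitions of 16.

A full systematic count gives 231.

231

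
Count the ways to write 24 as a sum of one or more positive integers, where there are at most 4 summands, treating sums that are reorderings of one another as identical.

Systematic enumeration (by largest part, then next-largest, …) yields 169.

169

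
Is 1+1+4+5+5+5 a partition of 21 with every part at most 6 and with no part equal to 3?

The parts sum to 21, and the condition 'no summand exceeds 6' holds; the condition 'no summand equals 3' holds.

Yes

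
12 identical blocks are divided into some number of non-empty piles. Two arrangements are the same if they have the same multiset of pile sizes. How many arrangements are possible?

A full systematic count gives 77.

77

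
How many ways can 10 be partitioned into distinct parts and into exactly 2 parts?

4

Listing the qualifying partitions of 10:
9+1
8+2
7+3
6+4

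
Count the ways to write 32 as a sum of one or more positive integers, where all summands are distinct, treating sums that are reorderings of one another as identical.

Counting exhaustively, 390 partitions satisfy the conditions.

390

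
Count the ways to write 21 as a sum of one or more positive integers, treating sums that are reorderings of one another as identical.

Enumerating by decreasing first part gives 792 partitions in all.

792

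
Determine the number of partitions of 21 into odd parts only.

A full systematic count gives 76.

76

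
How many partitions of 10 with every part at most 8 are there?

40

There are too many to list fully; the first 12 (by largest part) are:
8,2
8,1,1
7,3
7,2,1
7,1,1,1
6,4
6,3,1
6,2,2
6,2,1,1
6,1,1,1,1
5,5
5,4,1
…and 28 more, for 40 total.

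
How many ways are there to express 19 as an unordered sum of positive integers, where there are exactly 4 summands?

There are too many to list fully; the first 12 (by largest part) are:
16,1,1,1
15,2,1,1
14,3,1,1
14,2,2,1
13,4,1,1
13,3,2,1
13,2,2,2
12,5,1,1
12,4,2,1
12,3,3,1
12,3,2,2
11,6,1,1
…and 42 more, for 54 total.

54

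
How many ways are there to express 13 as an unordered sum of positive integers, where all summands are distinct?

18

They are:
13
12 + 1
11 + 2
10 + 3
10 + 2 + 1
9 + 4
9 + 3 + 1
8 + 5
8 + 4 + 1
8 + 3 + 2
7 + 6
7 + 5 + 1
7 + 4 + 2
7 + 3 + 2 + 1
6 + 5 + 2
6 + 4 + 3
6 + 4 + 2 + 1
5 + 4 + 3 + 1
That's 18 in total.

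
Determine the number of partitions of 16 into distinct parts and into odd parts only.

5

Enumerating:
15 + 1
13 + 3
11 + 5
9 + 7
7 + 5 + 3 + 1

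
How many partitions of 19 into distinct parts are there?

54

A partial list (first 12 by largest part):
19
18 + 1
17 + 2
16 + 3
16 + 2 + 1
15 + 4
15 + 3 + 1
14 + 5
14 + 4 + 1
14 + 3 + 2
13 + 6
13 + 5 + 1
…and 42 more, for 54 total.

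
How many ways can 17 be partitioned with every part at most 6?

163

Counting exhaustively, 163 partitions satisfy the conditions.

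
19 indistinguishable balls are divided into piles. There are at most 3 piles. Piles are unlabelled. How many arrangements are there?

A partial list (first 12 by largest part):
19
18, 1
17, 2
17, 1, 1
16, 3
16, 2, 1
15, 4
15, 3, 1
15, 2, 2
14, 5
14, 4, 1
14, 3, 2
…and 28 more, for 40 total.

40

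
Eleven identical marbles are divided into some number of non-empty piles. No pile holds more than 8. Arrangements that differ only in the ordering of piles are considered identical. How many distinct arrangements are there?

52

There are too many to list fully; the first 12 (by largest part) are:
8, 3
8, 2, 1
8, 1, 1, 1
7, 4
7, 3, 1
7, 2, 2
7, 2, 1, 1
7, 1, 1, 1, 1
6, 5
6, 4, 1
6, 3, 2
6, 3, 1, 1
…and 40 more, for 52 total.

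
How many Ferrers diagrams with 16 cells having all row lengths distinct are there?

32

A partial list (first 12 by largest part):
16
15 + 1
14 + 2
13 + 3
13 + 2 + 1
12 + 4
12 + 3 + 1
11 + 5
11 + 4 + 1
11 + 3 + 2
10 + 6
10 + 5 + 1
…and 20 more, for 32 total.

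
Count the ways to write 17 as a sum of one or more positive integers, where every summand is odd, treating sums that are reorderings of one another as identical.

38

A partial list (first 12 by largest part):
17
15+1+1
13+3+1
13+1+1+1+1
11+5+1
11+3+3
11+3+1+1+1
11+1+1+1+1+1+1
9+7+1
9+5+3
9+5+1+1+1
9+3+3+1+1
…and 26 more, for 38 total.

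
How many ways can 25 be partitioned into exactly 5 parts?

Enumerating by decreasing first part gives 192 partitions in all.

192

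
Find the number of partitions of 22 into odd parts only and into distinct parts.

Enumerating:
21+1
19+3
17+5
15+7
13+9
13+5+3+1
11+7+3+1
9+7+5+1

8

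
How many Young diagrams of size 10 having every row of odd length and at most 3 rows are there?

Listing the qualifying partitions of 10:
1,9
3,7
5,5

3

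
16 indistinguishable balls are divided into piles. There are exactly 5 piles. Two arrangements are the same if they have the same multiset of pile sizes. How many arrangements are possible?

There are too many to list fully; the first 12 (by largest part) are:
12+1+1+1+1
11+2+1+1+1
10+3+1+1+1
10+2+2+1+1
9+4+1+1+1
9+3+2+1+1
9+2+2+2+1
8+5+1+1+1
8+4+2+1+1
8+3+3+1+1
8+3+2+2+1
8+2+2+2+2
…and 25 more, for 37 total.

37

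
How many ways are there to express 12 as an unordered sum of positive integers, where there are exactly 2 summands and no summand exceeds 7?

2

The partitions of 12 that satisfy the conditions:
7+5
6+6
That's 2 in total.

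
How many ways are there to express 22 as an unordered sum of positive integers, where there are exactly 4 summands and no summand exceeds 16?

A full systematic count gives 80.

80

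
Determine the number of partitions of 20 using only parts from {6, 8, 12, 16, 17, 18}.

2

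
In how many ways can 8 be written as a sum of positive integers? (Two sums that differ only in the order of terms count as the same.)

22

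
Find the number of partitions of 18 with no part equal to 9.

There are 355 such partitions.

355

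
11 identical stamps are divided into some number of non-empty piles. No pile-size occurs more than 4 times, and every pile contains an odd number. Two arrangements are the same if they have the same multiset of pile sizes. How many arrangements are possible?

8

The partitions of 11 that satisfy the conditions:
11
1+1+9
1+3+7
1+1+1+1+7
1+5+5
3+3+5
1+1+1+3+5
1+1+3+3+3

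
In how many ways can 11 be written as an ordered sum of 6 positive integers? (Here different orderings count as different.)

A composition of 11 into 6 positive parts is chosen by placing 5 dividers among the 10 gaps between 11 units: C(10,5) = 252.

252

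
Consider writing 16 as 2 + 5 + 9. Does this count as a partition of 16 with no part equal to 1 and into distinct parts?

The parts sum to 16, and the condition 'no summand equals 1' holds; the condition 'all summands are distinct' holds.

Yes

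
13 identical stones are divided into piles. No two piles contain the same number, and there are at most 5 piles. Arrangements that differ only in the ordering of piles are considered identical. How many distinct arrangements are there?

Listing the qualifying partitions of 13:
13
12 + 1
11 + 2
10 + 3
10 + 2 + 1
9 + 4
9 + 3 + 1
8 + 5
8 + 4 + 1
8 + 3 + 2
7 + 6
7 + 5 + 1
7 + 4 + 2
7 + 3 + 2 + 1
6 + 5 + 2
6 + 4 + 3
6 + 4 + 2 + 1
5 + 4 + 3 + 1

18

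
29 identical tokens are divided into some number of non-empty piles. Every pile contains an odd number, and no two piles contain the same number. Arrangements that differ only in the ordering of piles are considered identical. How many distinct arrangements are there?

17

They are:
29
25+3+1
23+5+1
21+7+1
21+5+3
19+9+1
19+7+3
17+11+1
17+9+3
17+7+5
15+13+1
15+11+3
15+9+5
13+11+5
13+9+7
13+7+5+3+1
11+9+5+3+1
That's 17 in total.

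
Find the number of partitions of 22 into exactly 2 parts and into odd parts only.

6

They are:
21 + 1
19 + 3
17 + 5
15 + 7
13 + 9
11 + 11
That's 6 in total.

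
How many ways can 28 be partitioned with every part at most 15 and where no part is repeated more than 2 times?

729

Direct enumeration gives 729 partitions.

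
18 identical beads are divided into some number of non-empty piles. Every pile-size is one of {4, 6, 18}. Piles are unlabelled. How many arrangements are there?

3

The partitions of 18 that satisfy the conditions:
18
6 + 6 + 6
6 + 4 + 4 + 4
Counting gives 3.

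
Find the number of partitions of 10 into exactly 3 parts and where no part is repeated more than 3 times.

They are:
8 + 1 + 1
7 + 2 + 1
6 + 3 + 1
6 + 2 + 2
5 + 4 + 1
5 + 3 + 2
4 + 4 + 2
4 + 3 + 3
Counting gives 8.

8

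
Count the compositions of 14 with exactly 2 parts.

13

Place 1 bars in the 13 internal gaps of a row of 14 dots: C(13,1) = 13.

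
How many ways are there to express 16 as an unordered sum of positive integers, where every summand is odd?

32

There are too many to list fully; the first 12 (by largest part) are:
1,15
3,13
1,1,1,13
5,11
1,1,3,11
1,1,1,1,1,11
7,9
1,1,5,9
1,3,3,9
1,1,1,1,3,9
1,1,1,1,1,1,1,9
1,1,7,7
…and 20 more, for 32 total.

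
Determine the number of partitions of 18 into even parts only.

There are too many to list fully; the first 12 (by largest part) are:
18
16, 2
14, 4
14, 2, 2
12, 6
12, 4, 2
12, 2, 2, 2
10, 8
10, 6, 2
10, 4, 4
10, 4, 2, 2
10, 2, 2, 2, 2
…and 18 more, for 30 total.

30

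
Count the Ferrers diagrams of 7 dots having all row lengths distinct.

5

The partitions of 7 that satisfy the conditions:
7
1+6
2+5
3+4
1+2+4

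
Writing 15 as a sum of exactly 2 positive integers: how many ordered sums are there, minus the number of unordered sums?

7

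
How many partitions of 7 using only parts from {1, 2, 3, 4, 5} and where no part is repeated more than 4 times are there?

11

The partitions of 7 that satisfy the conditions:
5+2
5+1+1
4+3
4+2+1
4+1+1+1
3+3+1
3+2+2
3+2+1+1
3+1+1+1+1
2+2+2+1
2+2+1+1+1
That's 11 in total.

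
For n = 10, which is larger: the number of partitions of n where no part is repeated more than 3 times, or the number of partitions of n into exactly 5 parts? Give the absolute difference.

22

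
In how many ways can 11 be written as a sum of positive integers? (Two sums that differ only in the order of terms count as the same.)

A partial list (first 12 by largest part):
11
10, 1
9, 2
9, 1, 1
8, 3
8, 2, 1
8, 1, 1, 1
7, 4
7, 3, 1
7, 2, 2
7, 2, 1, 1
7, 1, 1, 1, 1
…and 44 more, for 56 total.

56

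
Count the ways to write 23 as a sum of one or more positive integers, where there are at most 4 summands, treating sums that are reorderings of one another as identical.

150

Direct enumeration gives 150 partitions.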